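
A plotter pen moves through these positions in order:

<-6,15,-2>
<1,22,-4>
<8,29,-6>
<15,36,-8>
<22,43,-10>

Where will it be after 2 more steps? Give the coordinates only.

<36,57,-14>

Each step adds <+7,+7,-2> to the position.
step 5: <22,43,-10> + <+7,+7,-2> → <29,50,-12>
step 6: <29,50,-12> + <+7,+7,-2> → <36,57,-14>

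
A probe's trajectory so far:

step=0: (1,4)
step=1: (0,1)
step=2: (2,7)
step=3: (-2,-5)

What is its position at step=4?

(6,19)

The jumps are (-1,-3), (+2,+6), (-4,-12) — a geometric progression with ratio -2.
step 4: (-2,-5) + (+8,+24) → (6,19)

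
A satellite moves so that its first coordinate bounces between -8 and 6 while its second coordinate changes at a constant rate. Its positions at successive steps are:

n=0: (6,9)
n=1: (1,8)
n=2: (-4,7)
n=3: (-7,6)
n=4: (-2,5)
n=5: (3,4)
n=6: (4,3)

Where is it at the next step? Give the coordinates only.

The first coordinate travels 5 per step and bounces off the walls at -8 and 6.
  step 7: 4 → -1
The second coordinate changes by -1 each step: at step 7 it is 2.

(-1,2)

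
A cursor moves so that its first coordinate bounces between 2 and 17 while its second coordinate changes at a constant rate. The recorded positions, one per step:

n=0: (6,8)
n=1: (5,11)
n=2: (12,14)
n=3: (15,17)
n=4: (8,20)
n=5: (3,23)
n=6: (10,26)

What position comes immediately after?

The first coordinate reflects between 2 and 17, moving 7 per step.
  step 7: 10 → 17
The second coordinate changes by +3 each step: at step 7 it is 29.

(17,29)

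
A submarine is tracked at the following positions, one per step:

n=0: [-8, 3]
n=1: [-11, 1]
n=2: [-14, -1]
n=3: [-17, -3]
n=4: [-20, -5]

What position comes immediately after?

Each step adds [-3, -2] to the position.
step 5: [-20, -5] + [-3, -2] → [-23, -7]

[-23, -7]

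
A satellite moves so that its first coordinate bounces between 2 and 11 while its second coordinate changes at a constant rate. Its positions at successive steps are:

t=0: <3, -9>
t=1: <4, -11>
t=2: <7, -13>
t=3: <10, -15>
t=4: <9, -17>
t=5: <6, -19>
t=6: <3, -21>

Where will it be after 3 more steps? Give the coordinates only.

<10, -27>

The first coordinate reflects between 2 and 11, moving 3 per step.
  step 7: 3 → 4
  step 8: 4 → 7
  step 9: 7 → 10
The second coordinate changes by -2 each step: at step 9 it is -27.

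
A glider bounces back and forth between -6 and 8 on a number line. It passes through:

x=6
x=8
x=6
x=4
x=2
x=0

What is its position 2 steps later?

The value travels 2 per step and bounces off the walls at -6 and 8.
  step 6: 0 → -2
  step 7: -2 → -4

x=-4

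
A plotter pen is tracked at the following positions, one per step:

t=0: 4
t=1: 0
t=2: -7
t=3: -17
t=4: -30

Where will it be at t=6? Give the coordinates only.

-65

Taking differences between consecutive positions: -4, -7, -10, -13. These grow by -3 each step.
step 5: -30 − 16 → -46
step 6: -46 − 19 → -65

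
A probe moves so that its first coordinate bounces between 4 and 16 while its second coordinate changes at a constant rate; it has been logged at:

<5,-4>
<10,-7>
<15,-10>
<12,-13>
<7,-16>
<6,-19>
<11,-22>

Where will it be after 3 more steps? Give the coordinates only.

<6,-31>

The first coordinate reflects between 4 and 16, moving 5 per step.
  step 7: 11 → 16
  step 8: 16 → 11
  step 9: 11 → 6
The second coordinate changes by -3 each step: at step 9 it is -31.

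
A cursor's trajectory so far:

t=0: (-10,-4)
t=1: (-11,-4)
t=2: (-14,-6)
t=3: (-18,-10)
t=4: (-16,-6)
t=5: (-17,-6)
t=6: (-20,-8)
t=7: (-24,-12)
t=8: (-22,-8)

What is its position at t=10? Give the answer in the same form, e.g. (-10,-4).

(-26,-10)

The moves between consecutive positions are (-1,+0), (-3,-2), (-4,-4), (+2,+4), (-1,+0), (-3,-2), (-4,-4), (+2,+4); they repeat the 4-cycle [(-1,+0), (-3,-2), (-4,-4), (+2,+4)].
step 9: apply (-1,+0) → (-23,-8)
step 10: apply (-3,-2) → (-26,-10)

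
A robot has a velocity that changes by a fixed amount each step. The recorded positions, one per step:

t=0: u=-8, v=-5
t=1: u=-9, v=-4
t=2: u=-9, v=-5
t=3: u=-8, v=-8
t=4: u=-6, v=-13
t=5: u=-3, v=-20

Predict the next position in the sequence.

u=1, v=-29

First differences are (-1, +1), (+0, -1), (+1, -3), (+2, -5), (+3, -7); their common second difference is (+1, -2) (constant acceleration).
step 6: u=-3, v=-20 + (+4, -9) → u=1, v=-29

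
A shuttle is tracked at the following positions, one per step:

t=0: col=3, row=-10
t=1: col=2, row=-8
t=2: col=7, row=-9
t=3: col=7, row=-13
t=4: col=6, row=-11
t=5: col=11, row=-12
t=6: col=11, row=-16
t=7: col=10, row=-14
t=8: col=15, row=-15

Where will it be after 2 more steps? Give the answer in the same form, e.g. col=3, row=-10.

col=14, row=-17

Differencing gives (-1,+2), (+5,-1), (+0,-4), (-1,+2), (+5,-1), (+0,-4), (-1,+2), (+5,-1). This is the pattern (-1,+2), (+5,-1), (+0,-4) repeated.
step 9: apply (+0,-4) → col=15, row=-19
step 10: apply (-1,+2) → col=14, row=-17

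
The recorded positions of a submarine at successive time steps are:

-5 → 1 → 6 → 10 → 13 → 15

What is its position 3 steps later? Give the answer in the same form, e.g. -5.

15

Successive displacements: +6, +5, +4, +3, +2 — each changes by -1.
step 6: 15 + 1 → 16
step 7: 16 + 0 → 16
step 8: 16 − 1 → 15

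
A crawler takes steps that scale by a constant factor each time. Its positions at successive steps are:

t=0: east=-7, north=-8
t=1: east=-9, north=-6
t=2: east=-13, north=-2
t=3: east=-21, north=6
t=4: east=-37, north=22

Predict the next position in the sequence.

east=-69, north=54

The jumps are (-2, +2), (-4, +4), (-8, +8), (-16, +16) — a geometric progression with ratio 2.
step 5: east=-37, north=22 + (-32, +32) → east=-69, north=54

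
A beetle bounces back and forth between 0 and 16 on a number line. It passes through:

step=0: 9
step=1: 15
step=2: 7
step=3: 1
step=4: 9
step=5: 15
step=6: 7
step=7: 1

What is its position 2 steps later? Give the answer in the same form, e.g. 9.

The value travels 8 per step and bounces off the walls at 0 and 16.
  step 8: 1 → 9
  step 9: 9 → 15

15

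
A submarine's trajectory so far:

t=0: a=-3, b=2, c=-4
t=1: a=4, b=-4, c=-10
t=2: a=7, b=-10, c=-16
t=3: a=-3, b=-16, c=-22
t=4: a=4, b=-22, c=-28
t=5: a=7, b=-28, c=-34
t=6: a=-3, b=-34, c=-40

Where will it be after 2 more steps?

a=7, b=-46, c=-52

The a coordinate repeats the cycle [-3, 4, 7] with period 3; step 8 mod 3 = 2, giving 7.
The b coordinate changes by -6 each step, so at step 8 it is 2 + 8·(-6) = -46.
The c coordinate changes by -6 each step, so at step 8 it is -4 + 8·(-6) = -52.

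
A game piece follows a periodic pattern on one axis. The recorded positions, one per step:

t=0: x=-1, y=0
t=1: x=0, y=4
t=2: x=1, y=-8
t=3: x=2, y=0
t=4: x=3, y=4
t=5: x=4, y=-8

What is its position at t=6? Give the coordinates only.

X: linear, +1 per step → 5 at step 6.
Y: cycles through 0, 4, -8 every 3 steps. Step 6 lands at position 0 of the cycle → 0.

x=5, y=0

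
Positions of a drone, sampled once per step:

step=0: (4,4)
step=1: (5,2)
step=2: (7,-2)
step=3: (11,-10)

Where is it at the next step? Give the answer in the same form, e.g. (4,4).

(19,-26)

The jumps are (+1,-2), (+2,-4), (+4,-8) — a geometric progression with ratio 2.
step 4: (11,-10) + (+8,-16) → (19,-26)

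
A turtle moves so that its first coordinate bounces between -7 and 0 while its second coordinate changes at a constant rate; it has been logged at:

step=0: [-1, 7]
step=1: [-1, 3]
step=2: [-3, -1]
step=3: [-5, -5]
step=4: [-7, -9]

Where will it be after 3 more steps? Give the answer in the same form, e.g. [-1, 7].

[-1, -21]

The first coordinate reflects between -7 and 0, moving 2 per step.
  step 5: -7 → -5
  step 6: -5 → -3
  step 7: -3 → -1
The second coordinate changes by -4 each step: at step 7 it is -21.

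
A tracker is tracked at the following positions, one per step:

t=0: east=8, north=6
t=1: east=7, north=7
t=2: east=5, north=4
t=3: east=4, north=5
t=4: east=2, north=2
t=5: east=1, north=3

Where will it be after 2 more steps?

east=-2, north=1

Differencing gives (-1, +1), (-2, -3), (-1, +1), (-2, -3), (-1, +1). This is the pattern (-1, +1), (-2, -3) repeated.
step 6: apply (-2, -3) → east=-1, north=0
step 7: apply (-1, +1) → east=-2, north=1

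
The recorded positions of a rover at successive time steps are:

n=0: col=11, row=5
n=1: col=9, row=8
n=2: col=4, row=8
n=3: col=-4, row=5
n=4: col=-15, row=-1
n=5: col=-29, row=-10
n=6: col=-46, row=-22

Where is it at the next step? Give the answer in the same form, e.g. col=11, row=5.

Successive displacements: (-2, +3), (-5, +0), (-8, -3), (-11, -6), (-14, -9), (-17, -12) — each changes by (-3, -3).
step 7: col=-46, row=-22 + (-20, -15) → col=-66, row=-37

col=-66, row=-37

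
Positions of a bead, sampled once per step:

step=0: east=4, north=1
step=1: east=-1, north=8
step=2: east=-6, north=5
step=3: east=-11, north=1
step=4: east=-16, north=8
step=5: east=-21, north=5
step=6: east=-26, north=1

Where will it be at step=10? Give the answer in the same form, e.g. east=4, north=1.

East: linear, -5 per step → -46 at step 10.
North: cycles through 1, 8, 5 every 3 steps. Step 10 lands at position 1 of the cycle → 8.

east=-46, north=8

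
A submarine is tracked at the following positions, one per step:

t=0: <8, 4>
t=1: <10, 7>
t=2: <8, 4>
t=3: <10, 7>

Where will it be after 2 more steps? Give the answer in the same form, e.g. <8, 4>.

<10, 7>

The jumps are <+2, +3>, <-2, -3>, <+2, +3> — a geometric progression with ratio -1.
step 4: <10, 7> + <-2, -3> → <8, 4>
step 5: <8, 4> + <+2, +3> → <10, 7>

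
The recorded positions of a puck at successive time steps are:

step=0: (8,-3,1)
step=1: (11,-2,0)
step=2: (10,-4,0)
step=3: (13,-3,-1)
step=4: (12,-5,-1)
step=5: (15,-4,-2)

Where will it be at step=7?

(17,-5,-3)

Differencing gives (+3,+1,-1), (-1,-2,+0), (+3,+1,-1), (-1,-2,+0), (+3,+1,-1). This is the pattern (+3,+1,-1), (-1,-2,+0) repeated.
step 6: apply (-1,-2,+0) → (14,-6,-2)
step 7: apply (+3,+1,-1) → (17,-5,-3)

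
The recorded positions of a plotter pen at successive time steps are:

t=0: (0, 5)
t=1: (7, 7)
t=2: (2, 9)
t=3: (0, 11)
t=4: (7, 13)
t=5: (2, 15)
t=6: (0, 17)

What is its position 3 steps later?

(0, 23)

First: cycles through 0, 7, 2 every 3 steps. Step 9 lands at position 0 of the cycle → 0.
Second: linear, +2 per step → 23 at step 9.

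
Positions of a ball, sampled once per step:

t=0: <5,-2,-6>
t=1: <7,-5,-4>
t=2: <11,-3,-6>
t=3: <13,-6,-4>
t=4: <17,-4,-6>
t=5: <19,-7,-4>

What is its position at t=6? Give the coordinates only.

<23,-5,-6>

Differencing gives <+2,-3,+2>, <+4,+2,-2>, <+2,-3,+2>, <+4,+2,-2>, <+2,-3,+2>. This is the pattern <+2,-3,+2>, <+4,+2,-2> repeated.
step 6: apply <+4,+2,-2> → <23,-5,-6>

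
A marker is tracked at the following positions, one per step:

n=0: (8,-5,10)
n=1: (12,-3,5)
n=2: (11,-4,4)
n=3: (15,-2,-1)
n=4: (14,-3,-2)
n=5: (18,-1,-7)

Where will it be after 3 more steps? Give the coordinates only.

Step-to-step displacements: (+4,+2,-5), (-1,-1,-1), (+4,+2,-5), (-1,-1,-1), (+4,+2,-5) — a repeating cycle of length 2.
step 6: apply (-1,-1,-1) → (17,-2,-8)
step 7: apply (+4,+2,-5) → (21,0,-13)
step 8: apply (-1,-1,-1) → (20,-1,-14)

(20,-1,-14)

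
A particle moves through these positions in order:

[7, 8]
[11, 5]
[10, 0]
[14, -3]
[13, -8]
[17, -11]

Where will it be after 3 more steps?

[19, -24]

The moves between consecutive positions are [+4, -3], [-1, -5], [+4, -3], [-1, -5], [+4, -3]; they repeat the 2-cycle [[+4, -3], [-1, -5]].
step 6: apply [-1, -5] → [16, -16]
step 7: apply [+4, -3] → [20, -19]
step 8: apply [-1, -5] → [19, -24]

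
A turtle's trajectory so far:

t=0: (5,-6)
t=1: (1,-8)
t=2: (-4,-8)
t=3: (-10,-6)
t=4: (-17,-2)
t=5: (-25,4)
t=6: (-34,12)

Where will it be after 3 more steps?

(-67,48)

Taking differences between consecutive positions: (-4,-2), (-5,+0), (-6,+2), (-7,+4), (-8,+6), (-9,+8). These grow by (-1,+2) each step.
step 7: (-34,12) + (-10,+10) → (-44,22)
step 8: (-44,22) + (-11,+12) → (-55,34)
step 9: (-55,34) + (-12,+14) → (-67,48)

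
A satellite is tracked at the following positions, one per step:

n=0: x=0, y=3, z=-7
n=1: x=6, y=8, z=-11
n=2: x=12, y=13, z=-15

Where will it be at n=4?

x=24, y=23, z=-23

Each step adds (+6, +5, -4) to the position.
step 3: x=12, y=13, z=-15 + (+6, +5, -4) → x=18, y=18, z=-19
step 4: x=18, y=18, z=-19 + (+6, +5, -4) → x=24, y=23, z=-23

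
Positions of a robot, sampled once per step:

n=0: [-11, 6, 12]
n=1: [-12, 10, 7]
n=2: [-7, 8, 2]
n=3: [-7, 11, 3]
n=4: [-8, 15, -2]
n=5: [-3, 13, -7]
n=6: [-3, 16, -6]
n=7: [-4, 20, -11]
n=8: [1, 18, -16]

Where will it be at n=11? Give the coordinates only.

[5, 23, -25]

Differencing gives [-1, +4, -5], [+5, -2, -5], [+0, +3, +1], [-1, +4, -5], [+5, -2, -5], [+0, +3, +1], [-1, +4, -5], [+5, -2, -5]. This is the pattern [-1, +4, -5], [+5, -2, -5], [+0, +3, +1] repeated.
step 9: apply [+0, +3, +1] → [1, 21, -15]
step 10: apply [-1, +4, -5] → [0, 25, -20]
step 11: apply [+5, -2, -5] → [5, 23, -25]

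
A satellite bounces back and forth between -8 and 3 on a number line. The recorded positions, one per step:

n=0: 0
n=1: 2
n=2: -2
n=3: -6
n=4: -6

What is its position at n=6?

The value travels 4 per step and bounces off the walls at -8 and 3.
  step 5: -6 → -2
  step 6: -2 → 2

2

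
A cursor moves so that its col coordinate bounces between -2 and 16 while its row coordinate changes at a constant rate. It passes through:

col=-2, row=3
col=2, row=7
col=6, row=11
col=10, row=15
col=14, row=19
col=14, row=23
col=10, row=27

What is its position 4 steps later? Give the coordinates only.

The col coordinate travels 4 per step and bounces off the walls at -2 and 16.
  step 7: 10 → 6
  step 8: 6 → 2
  step 9: 2 → -2
  step 10: -2 → 2
The row coordinate changes by +4 each step: at step 10 it is 43.

col=2, row=43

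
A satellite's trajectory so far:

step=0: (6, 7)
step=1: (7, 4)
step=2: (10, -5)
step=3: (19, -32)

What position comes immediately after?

Step-to-step displacements: (+1, -3), (+3, -9), (+9, -27); each is 3× the previous.
step 4: (19, -32) + (+27, -81) → (46, -113)

(46, -113)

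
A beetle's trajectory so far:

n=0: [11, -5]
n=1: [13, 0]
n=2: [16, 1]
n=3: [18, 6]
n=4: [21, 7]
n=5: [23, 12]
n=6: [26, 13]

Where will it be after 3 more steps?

[33, 24]

Step-to-step displacements: [+2, +5], [+3, +1], [+2, +5], [+3, +1], [+2, +5], [+3, +1] — a repeating cycle of length 2.
step 7: apply [+2, +5] → [28, 18]
step 8: apply [+3, +1] → [31, 19]
step 9: apply [+2, +5] → [33, 24]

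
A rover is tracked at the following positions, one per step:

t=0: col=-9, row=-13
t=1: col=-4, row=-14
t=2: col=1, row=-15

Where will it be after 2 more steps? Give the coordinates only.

Constant displacement of (+5, -1) per step.
step 3: col=1, row=-15 + (+5, -1) → col=6, row=-16
step 4: col=6, row=-16 + (+5, -1) → col=11, row=-17

col=11, row=-17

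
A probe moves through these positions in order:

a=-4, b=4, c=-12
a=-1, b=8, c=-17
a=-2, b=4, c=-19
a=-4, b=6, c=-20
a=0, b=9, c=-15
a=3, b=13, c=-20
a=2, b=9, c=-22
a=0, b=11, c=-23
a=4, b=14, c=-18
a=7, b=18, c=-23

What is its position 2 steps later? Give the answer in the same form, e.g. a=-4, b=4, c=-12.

a=4, b=16, c=-26

The moves between consecutive positions are (+3,+4,-5), (-1,-4,-2), (-2,+2,-1), (+4,+3,+5), (+3,+4,-5), (-1,-4,-2), (-2,+2,-1), (+4,+3,+5), (+3,+4,-5); they repeat the 4-cycle [(+3,+4,-5), (-1,-4,-2), (-2,+2,-1), (+4,+3,+5)].
step 10: apply (-1,-4,-2) → a=6, b=14, c=-25
step 11: apply (-2,+2,-1) → a=4, b=16, c=-26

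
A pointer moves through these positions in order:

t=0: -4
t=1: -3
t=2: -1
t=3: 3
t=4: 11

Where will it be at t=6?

59

The jumps are +1, +2, +4, +8 — a geometric progression with ratio 2.
step 5: 11 + 16 → 27
step 6: 27 + 32 → 59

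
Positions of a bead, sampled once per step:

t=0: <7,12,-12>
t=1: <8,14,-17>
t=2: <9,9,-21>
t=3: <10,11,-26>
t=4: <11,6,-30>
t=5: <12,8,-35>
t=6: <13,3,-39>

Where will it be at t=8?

The moves between consecutive positions are <+1,+2,-5>, <+1,-5,-4>, <+1,+2,-5>, <+1,-5,-4>, <+1,+2,-5>, <+1,-5,-4>; they repeat the 2-cycle [<+1,+2,-5>, <+1,-5,-4>].
step 7: apply <+1,+2,-5> → <14,5,-44>
step 8: apply <+1,-5,-4> → <15,0,-48>

<15,0,-48>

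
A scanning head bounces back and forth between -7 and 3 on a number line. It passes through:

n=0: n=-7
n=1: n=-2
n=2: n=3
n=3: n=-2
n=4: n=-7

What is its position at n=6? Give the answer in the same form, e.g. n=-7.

The value reflects between -7 and 3, moving 5 per step.
  step 5: -7 → -2
  step 6: -2 → 3

n=3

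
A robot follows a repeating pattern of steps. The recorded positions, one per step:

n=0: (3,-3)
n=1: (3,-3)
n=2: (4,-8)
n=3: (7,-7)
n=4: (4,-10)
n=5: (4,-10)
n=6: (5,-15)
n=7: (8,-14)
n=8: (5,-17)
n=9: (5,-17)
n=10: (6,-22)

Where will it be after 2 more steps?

(6,-24)

Differencing gives (+0,+0), (+1,-5), (+3,+1), (-3,-3), (+0,+0), (+1,-5), (+3,+1), (-3,-3), (+0,+0), (+1,-5). This is the pattern (+0,+0), (+1,-5), (+3,+1), (-3,-3) repeated.
step 11: apply (+3,+1) → (9,-21)
step 12: apply (-3,-3) → (6,-24)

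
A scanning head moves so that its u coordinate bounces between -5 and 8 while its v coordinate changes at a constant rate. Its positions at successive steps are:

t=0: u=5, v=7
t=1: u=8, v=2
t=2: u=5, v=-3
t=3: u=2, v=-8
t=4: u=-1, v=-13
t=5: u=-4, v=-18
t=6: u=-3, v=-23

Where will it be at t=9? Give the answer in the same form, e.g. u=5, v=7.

u=6, v=-38

The u coordinate travels 3 per step and bounces off the walls at -5 and 8.
  step 7: -3 → 0
  step 8: 0 → 3
  step 9: 3 → 6
The v coordinate changes by -5 each step: at step 9 it is -38.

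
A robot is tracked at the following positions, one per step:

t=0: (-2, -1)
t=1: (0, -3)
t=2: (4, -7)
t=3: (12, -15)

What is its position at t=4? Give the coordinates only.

Consecutive displacements (+2, -2), (+4, -4), (+8, -8) scale by a factor of 2 each step.
step 4: (12, -15) + (+16, -16) → (28, -31)

(28, -31)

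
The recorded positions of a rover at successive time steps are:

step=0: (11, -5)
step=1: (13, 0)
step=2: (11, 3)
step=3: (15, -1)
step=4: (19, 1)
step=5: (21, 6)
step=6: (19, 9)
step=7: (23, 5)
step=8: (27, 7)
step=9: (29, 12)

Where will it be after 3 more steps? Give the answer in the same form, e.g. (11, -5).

The moves between consecutive positions are (+2, +5), (-2, +3), (+4, -4), (+4, +2), (+2, +5), (-2, +3), (+4, -4), (+4, +2), (+2, +5); they repeat the 4-cycle [(+2, +5), (-2, +3), (+4, -4), (+4, +2)].
step 10: apply (-2, +3) → (27, 15)
step 11: apply (+4, -4) → (31, 11)
step 12: apply (+4, +2) → (35, 13)

(35, 13)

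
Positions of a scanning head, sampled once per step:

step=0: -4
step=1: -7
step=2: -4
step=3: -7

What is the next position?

Consecutive displacements -3, +3, -3 scale by a factor of -1 each step.
step 4: -7 + 3 → -4

-4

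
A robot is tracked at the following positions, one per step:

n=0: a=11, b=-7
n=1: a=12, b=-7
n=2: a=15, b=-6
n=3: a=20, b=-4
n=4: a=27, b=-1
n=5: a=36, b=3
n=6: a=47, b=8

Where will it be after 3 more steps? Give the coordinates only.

Successive displacements: (+1, +0), (+3, +1), (+5, +2), (+7, +3), (+9, +4), (+11, +5) — each changes by (+2, +1).
step 7: a=47, b=8 + (+13, +6) → a=60, b=14
step 8: a=60, b=14 + (+15, +7) → a=75, b=21
step 9: a=75, b=21 + (+17, +8) → a=92, b=29

a=92, b=29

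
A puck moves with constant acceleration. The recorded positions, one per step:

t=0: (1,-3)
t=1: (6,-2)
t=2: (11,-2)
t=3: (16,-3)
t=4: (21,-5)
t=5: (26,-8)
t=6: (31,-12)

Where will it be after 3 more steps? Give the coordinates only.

Successive displacements: (+5,+1), (+5,+0), (+5,-1), (+5,-2), (+5,-3), (+5,-4) — each changes by (+0,-1).
step 7: (31,-12) + (+5,-5) → (36,-17)
step 8: (36,-17) + (+5,-6) → (41,-23)
step 9: (41,-23) + (+5,-7) → (46,-30)

(46,-30)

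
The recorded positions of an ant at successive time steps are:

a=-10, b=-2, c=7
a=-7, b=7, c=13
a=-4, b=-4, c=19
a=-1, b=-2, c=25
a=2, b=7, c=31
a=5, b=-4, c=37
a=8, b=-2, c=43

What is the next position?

The a coordinate changes by +3 each step, so at step 7 it is -10 + 7·(3) = 11.
The b coordinate repeats the cycle [-2, 7, -4] with period 3; step 7 mod 3 = 1, giving 7.
The c coordinate changes by +6 each step, so at step 7 it is 7 + 7·(6) = 49.

a=11, b=7, c=49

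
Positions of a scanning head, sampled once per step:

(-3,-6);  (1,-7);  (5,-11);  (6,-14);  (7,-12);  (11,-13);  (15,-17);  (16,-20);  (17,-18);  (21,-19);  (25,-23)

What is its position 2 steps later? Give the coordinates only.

(27,-24)

Differencing gives (+4,-1), (+4,-4), (+1,-3), (+1,+2), (+4,-1), (+4,-4), (+1,-3), (+1,+2), (+4,-1), (+4,-4). This is the pattern (+4,-1), (+4,-4), (+1,-3), (+1,+2) repeated.
step 11: apply (+1,-3) → (26,-26)
step 12: apply (+1,+2) → (27,-24)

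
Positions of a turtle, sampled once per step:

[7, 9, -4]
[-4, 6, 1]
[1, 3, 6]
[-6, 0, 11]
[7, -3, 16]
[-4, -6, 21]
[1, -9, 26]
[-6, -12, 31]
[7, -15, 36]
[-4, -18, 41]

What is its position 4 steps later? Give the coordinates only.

[-4, -30, 61]

First: cycles through 7, -4, 1, -6 every 4 steps. Step 13 lands at position 1 of the cycle → -4.
Second: linear, -3 per step → -30 at step 13.
Third: linear, +5 per step → 61 at step 13.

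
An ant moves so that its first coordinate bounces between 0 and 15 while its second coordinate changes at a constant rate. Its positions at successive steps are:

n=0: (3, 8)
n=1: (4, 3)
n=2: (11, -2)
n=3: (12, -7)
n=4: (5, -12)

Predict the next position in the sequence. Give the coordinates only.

The first coordinate reflects between 0 and 15, moving 7 per step.
  step 5: 5 → 2
The second coordinate changes by -5 each step: at step 5 it is -17.

(2, -17)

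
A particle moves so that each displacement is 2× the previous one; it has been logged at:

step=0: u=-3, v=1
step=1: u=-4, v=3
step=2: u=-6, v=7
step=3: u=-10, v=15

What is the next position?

u=-18, v=31

The jumps are (-1,+2), (-2,+4), (-4,+8) — a geometric progression with ratio 2.
step 4: u=-10, v=15 + (-8,+16) → u=-18, v=31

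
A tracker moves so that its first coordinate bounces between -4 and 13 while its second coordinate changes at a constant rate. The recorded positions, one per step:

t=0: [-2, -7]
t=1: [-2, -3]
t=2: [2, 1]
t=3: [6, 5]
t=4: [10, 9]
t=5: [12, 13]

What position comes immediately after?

[8, 17]

The first coordinate reflects between -4 and 13, moving 4 per step.
  step 6: 12 → 8
The second coordinate changes by +4 each step: at step 6 it is 17.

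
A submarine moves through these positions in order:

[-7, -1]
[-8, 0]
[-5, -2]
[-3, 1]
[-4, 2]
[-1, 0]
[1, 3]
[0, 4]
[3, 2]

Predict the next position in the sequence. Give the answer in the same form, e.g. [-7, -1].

The moves between consecutive positions are [-1, +1], [+3, -2], [+2, +3], [-1, +1], [+3, -2], [+2, +3], [-1, +1], [+3, -2]; they repeat the 3-cycle [[-1, +1], [+3, -2], [+2, +3]].
step 9: apply [+2, +3] → [5, 5]

[5, 5]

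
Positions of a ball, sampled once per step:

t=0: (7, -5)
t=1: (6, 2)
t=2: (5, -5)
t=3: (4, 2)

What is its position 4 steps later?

(0, 2)

First: linear, -1 per step → 0 at step 7.
Second: cycles through -5, 2 every 2 steps. Step 7 lands at position 1 of the cycle → 2.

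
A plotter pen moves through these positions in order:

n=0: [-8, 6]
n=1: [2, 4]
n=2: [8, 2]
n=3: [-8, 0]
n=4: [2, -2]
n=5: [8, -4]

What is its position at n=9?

First: cycles through -8, 2, 8 every 3 steps. Step 9 lands at position 0 of the cycle → -8.
Second: linear, -2 per step → -12 at step 9.

[-8, -12]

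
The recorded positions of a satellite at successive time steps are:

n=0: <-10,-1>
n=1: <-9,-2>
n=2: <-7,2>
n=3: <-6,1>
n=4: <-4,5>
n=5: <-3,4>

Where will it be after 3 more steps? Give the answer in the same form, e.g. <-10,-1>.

<2,11>

Step-to-step displacements: <+1,-1>, <+2,+4>, <+1,-1>, <+2,+4>, <+1,-1> — a repeating cycle of length 2.
step 6: apply <+2,+4> → <-1,8>
step 7: apply <+1,-1> → <0,7>
step 8: apply <+2,+4> → <2,11>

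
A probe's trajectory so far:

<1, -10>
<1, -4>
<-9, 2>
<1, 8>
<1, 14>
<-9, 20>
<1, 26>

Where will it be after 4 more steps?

The first coordinate repeats the cycle [1, 1, -9] with period 3; step 10 mod 3 = 1, giving 1.
The second coordinate changes by +6 each step, so at step 10 it is -10 + 10·(6) = 50.

<1, 50>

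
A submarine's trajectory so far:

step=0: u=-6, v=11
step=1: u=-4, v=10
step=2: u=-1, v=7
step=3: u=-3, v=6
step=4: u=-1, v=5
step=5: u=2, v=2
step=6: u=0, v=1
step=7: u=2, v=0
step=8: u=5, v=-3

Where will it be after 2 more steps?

u=5, v=-5

The moves between consecutive positions are (+2, -1), (+3, -3), (-2, -1), (+2, -1), (+3, -3), (-2, -1), (+2, -1), (+3, -3); they repeat the 3-cycle [(+2, -1), (+3, -3), (-2, -1)].
step 9: apply (-2, -1) → u=3, v=-4
step 10: apply (+2, -1) → u=5, v=-5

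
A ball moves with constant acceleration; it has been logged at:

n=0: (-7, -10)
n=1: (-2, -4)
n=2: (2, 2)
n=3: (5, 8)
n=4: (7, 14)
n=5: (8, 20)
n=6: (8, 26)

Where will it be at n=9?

Taking differences between consecutive positions: (+5, +6), (+4, +6), (+3, +6), (+2, +6), (+1, +6), (+0, +6). These grow by (-1, +0) each step.
step 7: (8, 26) + (-1, +6) → (7, 32)
step 8: (7, 32) + (-2, +6) → (5, 38)
step 9: (5, 38) + (-3, +6) → (2, 44)

(2, 44)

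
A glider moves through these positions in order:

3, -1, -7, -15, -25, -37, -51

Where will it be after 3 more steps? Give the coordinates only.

-105

First differences are -4, -6, -8, -10, -12, -14; their common second difference is -2 (constant acceleration).
step 7: -51 − 16 → -67
step 8: -67 − 18 → -85
step 9: -85 − 20 → -105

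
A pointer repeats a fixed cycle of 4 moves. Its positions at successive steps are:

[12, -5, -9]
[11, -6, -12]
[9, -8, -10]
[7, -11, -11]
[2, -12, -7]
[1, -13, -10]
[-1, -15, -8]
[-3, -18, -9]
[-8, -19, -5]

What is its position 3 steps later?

The moves between consecutive positions are [-1, -1, -3], [-2, -2, +2], [-2, -3, -1], [-5, -1, +4], [-1, -1, -3], [-2, -2, +2], [-2, -3, -1], [-5, -1, +4]; they repeat the 4-cycle [[-1, -1, -3], [-2, -2, +2], [-2, -3, -1], [-5, -1, +4]].
step 9: apply [-1, -1, -3] → [-9, -20, -8]
step 10: apply [-2, -2, +2] → [-11, -22, -6]
step 11: apply [-2, -3, -1] → [-13, -25, -7]

[-13, -25, -7]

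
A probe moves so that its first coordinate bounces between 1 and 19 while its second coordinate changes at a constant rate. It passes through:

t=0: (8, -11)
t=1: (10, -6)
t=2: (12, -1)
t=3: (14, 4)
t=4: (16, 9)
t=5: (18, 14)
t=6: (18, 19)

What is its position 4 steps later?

The first coordinate travels 2 per step and bounces off the walls at 1 and 19.
  step 7: 18 → 16
  step 8: 16 → 14
  step 9: 14 → 12
  step 10: 12 → 10
The second coordinate changes by +5 each step: at step 10 it is 39.

(10, 39)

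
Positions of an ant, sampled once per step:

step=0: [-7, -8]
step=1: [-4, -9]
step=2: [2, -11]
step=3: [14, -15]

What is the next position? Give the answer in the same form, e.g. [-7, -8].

[38, -23]

The jumps are [+3, -1], [+6, -2], [+12, -4] — a geometric progression with ratio 2.
step 4: [14, -15] + [+24, -8] → [38, -23]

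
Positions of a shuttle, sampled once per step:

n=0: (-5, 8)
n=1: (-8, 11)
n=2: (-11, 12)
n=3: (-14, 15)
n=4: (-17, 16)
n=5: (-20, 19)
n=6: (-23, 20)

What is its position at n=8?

Step-to-step displacements: (-3, +3), (-3, +1), (-3, +3), (-3, +1), (-3, +3), (-3, +1) — a repeating cycle of length 2.
step 7: apply (-3, +3) → (-26, 23)
step 8: apply (-3, +1) → (-29, 24)

(-29, 24)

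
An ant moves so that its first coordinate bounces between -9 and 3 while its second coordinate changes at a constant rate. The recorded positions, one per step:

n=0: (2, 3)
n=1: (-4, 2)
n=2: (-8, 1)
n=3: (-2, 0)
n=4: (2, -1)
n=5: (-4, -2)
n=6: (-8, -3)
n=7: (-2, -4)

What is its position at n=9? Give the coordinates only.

(-4, -6)

The first coordinate reflects between -9 and 3, moving 6 per step.
  step 8: -2 → 2
  step 9: 2 → -4
The second coordinate changes by -1 each step: at step 9 it is -6.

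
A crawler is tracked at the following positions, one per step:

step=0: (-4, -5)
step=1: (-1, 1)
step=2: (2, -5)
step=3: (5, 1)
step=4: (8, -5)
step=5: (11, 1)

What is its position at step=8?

(20, -5)

First: linear, +3 per step → 20 at step 8.
Second: cycles through -5, 1 every 2 steps. Step 8 lands at position 0 of the cycle → -5.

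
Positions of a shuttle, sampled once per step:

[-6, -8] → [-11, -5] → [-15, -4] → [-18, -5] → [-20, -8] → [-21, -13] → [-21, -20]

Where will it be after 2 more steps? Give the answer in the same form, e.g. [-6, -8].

First differences are [-5, +3], [-4, +1], [-3, -1], [-2, -3], [-1, -5], [+0, -7]; their common second difference is [+1, -2] (constant acceleration).
step 7: [-21, -20] + [+1, -9] → [-20, -29]
step 8: [-20, -29] + [+2, -11] → [-18, -40]

[-18, -40]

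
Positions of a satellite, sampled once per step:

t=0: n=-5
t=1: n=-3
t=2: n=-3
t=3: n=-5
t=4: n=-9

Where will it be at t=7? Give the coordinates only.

n=-33

Taking differences between consecutive positions: +2, +0, -2, -4. These grow by -2 each step.
step 5: -9 − 6 → n=-15
step 6: -15 − 8 → n=-23
step 7: -23 − 10 → n=-33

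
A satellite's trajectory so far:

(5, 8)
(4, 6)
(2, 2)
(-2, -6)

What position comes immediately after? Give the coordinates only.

Consecutive displacements (-1, -2), (-2, -4), (-4, -8) scale by a factor of 2 each step.
step 4: (-2, -6) + (-8, -16) → (-10, -22)

(-10, -22)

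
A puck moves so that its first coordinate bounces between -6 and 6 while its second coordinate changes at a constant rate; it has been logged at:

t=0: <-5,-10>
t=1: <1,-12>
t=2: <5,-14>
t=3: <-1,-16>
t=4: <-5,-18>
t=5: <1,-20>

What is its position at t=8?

The first coordinate travels 6 per step and bounces off the walls at -6 and 6.
  step 6: 1 → 5
  step 7: 5 → -1
  step 8: -1 → -5
The second coordinate changes by -2 each step: at step 8 it is -26.

<-5,-26>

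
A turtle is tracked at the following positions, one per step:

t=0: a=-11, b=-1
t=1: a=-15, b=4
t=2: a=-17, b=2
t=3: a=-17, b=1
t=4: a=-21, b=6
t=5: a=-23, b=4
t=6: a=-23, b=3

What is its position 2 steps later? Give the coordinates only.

a=-29, b=6

The moves between consecutive positions are (-4, +5), (-2, -2), (+0, -1), (-4, +5), (-2, -2), (+0, -1); they repeat the 3-cycle [(-4, +5), (-2, -2), (+0, -1)].
step 7: apply (-4, +5) → a=-27, b=8
step 8: apply (-2, -2) → a=-29, b=6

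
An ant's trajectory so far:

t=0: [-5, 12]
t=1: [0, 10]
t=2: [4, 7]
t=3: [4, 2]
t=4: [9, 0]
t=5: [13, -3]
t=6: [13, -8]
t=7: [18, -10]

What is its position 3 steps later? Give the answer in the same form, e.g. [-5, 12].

[27, -20]

Differencing gives [+5, -2], [+4, -3], [+0, -5], [+5, -2], [+4, -3], [+0, -5], [+5, -2]. This is the pattern [+5, -2], [+4, -3], [+0, -5] repeated.
step 8: apply [+4, -3] → [22, -13]
step 9: apply [+0, -5] → [22, -18]
step 10: apply [+5, -2] → [27, -20]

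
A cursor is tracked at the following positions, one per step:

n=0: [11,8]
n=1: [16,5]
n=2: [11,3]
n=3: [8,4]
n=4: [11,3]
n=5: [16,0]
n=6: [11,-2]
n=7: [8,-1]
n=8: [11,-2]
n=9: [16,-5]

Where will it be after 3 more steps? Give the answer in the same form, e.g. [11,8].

Step-to-step displacements: [+5,-3], [-5,-2], [-3,+1], [+3,-1], [+5,-3], [-5,-2], [-3,+1], [+3,-1], [+5,-3] — a repeating cycle of length 4.
step 10: apply [-5,-2] → [11,-7]
step 11: apply [-3,+1] → [8,-6]
step 12: apply [+3,-1] → [11,-7]

[11,-7]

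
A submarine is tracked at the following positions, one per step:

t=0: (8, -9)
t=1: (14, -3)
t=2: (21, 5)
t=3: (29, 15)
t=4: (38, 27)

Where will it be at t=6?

(59, 57)

Taking differences between consecutive positions: (+6, +6), (+7, +8), (+8, +10), (+9, +12). These grow by (+1, +2) each step.
step 5: (38, 27) + (+10, +14) → (48, 41)
step 6: (48, 41) + (+11, +16) → (59, 57)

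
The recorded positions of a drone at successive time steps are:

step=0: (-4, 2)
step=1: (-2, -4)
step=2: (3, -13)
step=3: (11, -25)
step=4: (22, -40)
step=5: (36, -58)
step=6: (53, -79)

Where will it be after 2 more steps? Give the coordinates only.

(96, -130)

First differences are (+2, -6), (+5, -9), (+8, -12), (+11, -15), (+14, -18), (+17, -21); their common second difference is (+3, -3) (constant acceleration).
step 7: (53, -79) + (+20, -24) → (73, -103)
step 8: (73, -103) + (+23, -27) → (96, -130)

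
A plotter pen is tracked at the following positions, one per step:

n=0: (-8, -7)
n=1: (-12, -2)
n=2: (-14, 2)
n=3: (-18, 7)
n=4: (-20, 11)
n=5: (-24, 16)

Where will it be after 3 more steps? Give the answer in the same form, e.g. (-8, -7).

(-32, 29)

The moves between consecutive positions are (-4, +5), (-2, +4), (-4, +5), (-2, +4), (-4, +5); they repeat the 2-cycle [(-4, +5), (-2, +4)].
step 6: apply (-2, +4) → (-26, 20)
step 7: apply (-4, +5) → (-30, 25)
step 8: apply (-2, +4) → (-32, 29)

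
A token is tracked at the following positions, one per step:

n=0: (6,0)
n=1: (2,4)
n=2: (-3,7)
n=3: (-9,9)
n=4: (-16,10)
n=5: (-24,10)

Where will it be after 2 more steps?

First differences are (-4,+4), (-5,+3), (-6,+2), (-7,+1), (-8,+0); their common second difference is (-1,-1) (constant acceleration).
step 6: (-24,10) + (-9,-1) → (-33,9)
step 7: (-33,9) + (-10,-2) → (-43,7)

(-43,7)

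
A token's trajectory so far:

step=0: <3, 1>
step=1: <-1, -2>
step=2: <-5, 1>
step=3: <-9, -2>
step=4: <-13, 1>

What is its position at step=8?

<-29, 1>

First: linear, -4 per step → -29 at step 8.
Second: cycles through 1, -2 every 2 steps. Step 8 lands at position 0 of the cycle → 1.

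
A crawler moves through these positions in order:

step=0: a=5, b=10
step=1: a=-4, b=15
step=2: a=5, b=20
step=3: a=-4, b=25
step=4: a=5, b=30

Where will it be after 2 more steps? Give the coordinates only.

The a coordinate repeats the cycle [5, -4] with period 2; step 6 mod 2 = 0, giving 5.
The b coordinate changes by +5 each step, so at step 6 it is 10 + 6·(5) = 40.

a=5, b=40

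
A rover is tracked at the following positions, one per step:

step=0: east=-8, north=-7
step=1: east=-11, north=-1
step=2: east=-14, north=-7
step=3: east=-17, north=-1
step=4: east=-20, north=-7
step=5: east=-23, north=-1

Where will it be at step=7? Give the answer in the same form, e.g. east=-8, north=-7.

east=-29, north=-1

East: linear, -3 per step → -29 at step 7.
North: cycles through -7, -1 every 2 steps. Step 7 lands at position 1 of the cycle → -1.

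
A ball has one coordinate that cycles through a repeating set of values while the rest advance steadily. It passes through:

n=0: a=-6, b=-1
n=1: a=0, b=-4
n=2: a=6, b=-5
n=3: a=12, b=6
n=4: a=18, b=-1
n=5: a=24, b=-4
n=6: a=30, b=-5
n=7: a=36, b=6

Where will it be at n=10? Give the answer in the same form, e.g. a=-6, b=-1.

a=54, b=-5

The a coordinate changes by +6 each step, so at step 10 it is -6 + 10·(6) = 54.
The b coordinate repeats the cycle [-1, -4, -5, 6] with period 4; step 10 mod 4 = 2, giving -5.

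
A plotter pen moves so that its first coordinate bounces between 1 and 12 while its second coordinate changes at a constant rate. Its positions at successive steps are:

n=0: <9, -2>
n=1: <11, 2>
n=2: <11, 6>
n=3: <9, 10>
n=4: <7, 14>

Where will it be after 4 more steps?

<3, 30>

The first coordinate travels 2 per step and bounces off the walls at 1 and 12.
  step 5: 7 → 5
  step 6: 5 → 3
  step 7: 3 → 1
  step 8: 1 → 3
The second coordinate changes by +4 each step: at step 8 it is 30.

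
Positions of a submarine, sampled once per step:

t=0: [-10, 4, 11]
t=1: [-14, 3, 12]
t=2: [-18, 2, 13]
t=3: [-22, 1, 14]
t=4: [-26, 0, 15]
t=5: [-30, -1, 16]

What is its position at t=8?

[-42, -4, 19]

The position changes by [-4, -1, +1] every step.
step 6: [-30, -1, 16] + [-4, -1, +1] → [-34, -2, 17]
step 7: [-34, -2, 17] + [-4, -1, +1] → [-38, -3, 18]
step 8: [-38, -3, 18] + [-4, -1, +1] → [-42, -4, 19]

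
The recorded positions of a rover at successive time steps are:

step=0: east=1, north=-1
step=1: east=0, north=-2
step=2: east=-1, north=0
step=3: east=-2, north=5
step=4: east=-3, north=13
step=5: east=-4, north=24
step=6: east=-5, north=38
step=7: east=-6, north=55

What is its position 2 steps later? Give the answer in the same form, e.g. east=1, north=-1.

east=-8, north=98

First differences are (-1, -1), (-1, +2), (-1, +5), (-1, +8), (-1, +11), (-1, +14), (-1, +17); their common second difference is (+0, +3) (constant acceleration).
step 8: east=-6, north=55 + (-1, +20) → east=-7, north=75
step 9: east=-7, north=75 + (-1, +23) → east=-8, north=98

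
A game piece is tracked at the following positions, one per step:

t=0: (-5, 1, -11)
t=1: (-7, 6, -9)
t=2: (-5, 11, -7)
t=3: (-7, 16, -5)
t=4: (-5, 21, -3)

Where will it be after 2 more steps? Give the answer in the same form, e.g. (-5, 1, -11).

First: cycles through -5, -7 every 2 steps. Step 6 lands at position 0 of the cycle → -5.
Second: linear, +5 per step → 31 at step 6.
Third: linear, +2 per step → 1 at step 6.

(-5, 31, 1)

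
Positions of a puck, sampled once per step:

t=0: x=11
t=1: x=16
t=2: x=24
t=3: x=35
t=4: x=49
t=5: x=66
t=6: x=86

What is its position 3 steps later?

x=164

First differences are +5, +8, +11, +14, +17, +20; their common second difference is +3 (constant acceleration).
step 7: 86 + 23 → x=109
step 8: 109 + 26 → x=135
step 9: 135 + 29 → x=164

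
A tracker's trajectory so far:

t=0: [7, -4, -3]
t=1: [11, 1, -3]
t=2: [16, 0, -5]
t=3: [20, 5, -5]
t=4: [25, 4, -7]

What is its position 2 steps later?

The moves between consecutive positions are [+4, +5, +0], [+5, -1, -2], [+4, +5, +0], [+5, -1, -2]; they repeat the 2-cycle [[+4, +5, +0], [+5, -1, -2]].
step 5: apply [+4, +5, +0] → [29, 9, -7]
step 6: apply [+5, -1, -2] → [34, 8, -9]

[34, 8, -9]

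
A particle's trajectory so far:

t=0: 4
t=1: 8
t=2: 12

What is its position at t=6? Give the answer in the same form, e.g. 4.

28

Constant displacement of +4 per step.
step 3: 12 + 4 → 16
step 4: 16 + 4 → 20
step 5: 20 + 4 → 24
step 6: 24 + 4 → 28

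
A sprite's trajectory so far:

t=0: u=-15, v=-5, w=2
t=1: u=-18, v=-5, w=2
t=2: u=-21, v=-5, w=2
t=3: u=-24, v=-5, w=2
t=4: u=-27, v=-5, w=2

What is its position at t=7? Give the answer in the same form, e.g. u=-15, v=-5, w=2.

The position changes by (-3, +0, +0) every step.
step 5: u=-27, v=-5, w=2 + (-3, +0, +0) → u=-30, v=-5, w=2
step 6: u=-30, v=-5, w=2 + (-3, +0, +0) → u=-33, v=-5, w=2
step 7: u=-33, v=-5, w=2 + (-3, +0, +0) → u=-36, v=-5, w=2

u=-36, v=-5, w=2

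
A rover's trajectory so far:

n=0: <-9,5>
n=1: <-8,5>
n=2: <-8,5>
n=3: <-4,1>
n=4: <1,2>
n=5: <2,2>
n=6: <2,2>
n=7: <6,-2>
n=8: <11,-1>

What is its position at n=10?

<12,-1>

The moves between consecutive positions are <+1,+0>, <+0,+0>, <+4,-4>, <+5,+1>, <+1,+0>, <+0,+0>, <+4,-4>, <+5,+1>; they repeat the 4-cycle [<+1,+0>, <+0,+0>, <+4,-4>, <+5,+1>].
step 9: apply <+1,+0> → <12,-1>
step 10: apply <+0,+0> → <12,-1>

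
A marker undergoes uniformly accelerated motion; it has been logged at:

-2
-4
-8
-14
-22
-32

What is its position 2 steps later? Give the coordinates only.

-58

First differences are -2, -4, -6, -8, -10; their common second difference is -2 (constant acceleration).
step 6: -32 − 12 → -44
step 7: -44 − 14 → -58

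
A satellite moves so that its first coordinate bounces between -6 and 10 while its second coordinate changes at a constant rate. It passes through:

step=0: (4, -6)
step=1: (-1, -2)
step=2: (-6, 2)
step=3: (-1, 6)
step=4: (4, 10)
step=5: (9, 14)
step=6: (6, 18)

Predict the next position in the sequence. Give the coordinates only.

(1, 22)

The first coordinate reflects between -6 and 10, moving 5 per step.
  step 7: 6 → 1
The second coordinate changes by +4 each step: at step 7 it is 22.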